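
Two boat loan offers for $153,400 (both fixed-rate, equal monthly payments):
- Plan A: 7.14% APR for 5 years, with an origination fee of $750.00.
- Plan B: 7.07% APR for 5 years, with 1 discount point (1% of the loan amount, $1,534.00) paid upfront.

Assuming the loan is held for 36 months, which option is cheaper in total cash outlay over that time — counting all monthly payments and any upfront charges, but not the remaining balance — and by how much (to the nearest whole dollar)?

Plan A: at 7.14% the monthly rate is 0.0059500, so the payment is 153,400 × 0.0059500 / (1 − 1.0059500^−60) = $3,047.65.
Plan B: at 7.07% the monthly rate is 0.0058917, so the payment is 153,400 × 0.0058917 / (1 − 1.0058917^−60) = $3,042.57.
Over 36 months: Plan A costs 36 × $3,047.65 + $750.00 = $110,465.40; Plan B costs 36 × $3,042.57 + $1,534.00 = $111,066.52.
Plan A is cheaper by $111,066.52 − $110,465.40 = $601.12.

Plan A by $601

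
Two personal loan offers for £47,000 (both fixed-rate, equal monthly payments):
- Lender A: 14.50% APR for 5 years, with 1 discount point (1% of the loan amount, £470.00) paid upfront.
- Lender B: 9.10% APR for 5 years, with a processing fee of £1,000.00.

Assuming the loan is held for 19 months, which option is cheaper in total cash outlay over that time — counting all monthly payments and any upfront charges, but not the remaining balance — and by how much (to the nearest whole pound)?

Lender B by £1,900

Lender A: monthly rate = 14.5%/12 = 0.0120833; payment = 47,000 × 0.0120833 / (1 − (1+0.0120833)^−60) = £1,105.83.
Lender B: monthly rate = 9.1%/12 = 0.0075833; payment = 47,000 × 0.0075833 / (1 − (1+0.0075833)^−60) = £977.93.
Over 19 months: Lender A costs 19 × £1,105.83 + £470.00 = £21,480.77; Lender B costs 19 × £977.93 + £1,000.00 = £19,580.67.
Lender B is cheaper by £21,480.77 − £19,580.67 = £1,900.10.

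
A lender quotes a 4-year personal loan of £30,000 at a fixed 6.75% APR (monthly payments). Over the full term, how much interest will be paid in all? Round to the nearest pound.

£4,316

Monthly rate = 6.75%/12 = 0.0056250; payment = 30,000 × 0.0056250 / (1 − (1+0.0056250)^−48) = £714.91.
Total paid = 48 × £714.91 = £34,315.68; interest = £34,315.68 − £30,000 = £4,315.68.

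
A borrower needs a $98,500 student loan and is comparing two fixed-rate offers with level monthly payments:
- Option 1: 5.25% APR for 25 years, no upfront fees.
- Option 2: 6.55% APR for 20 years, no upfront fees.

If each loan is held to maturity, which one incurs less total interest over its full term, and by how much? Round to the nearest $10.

Option 2 by $130

Option 1: at 5.25% the monthly rate is 0.0043750, so the payment is 98,500 × 0.0043750 / (1 − 1.0043750^−300) = $590.26.
Total interest on Option 1 = 300 × $590.26 − $98,500 = $78,578.00.
Option 2: monthly rate = 6.55%/12 = 0.0054583; payment = 98,500 × 0.0054583 / (1 − (1+0.0054583)^−240) = $737.29.
Total interest on Option 2 = 240 × $737.29 − $98,500 = $78,449.60.
Option 2 is lower by $128.40.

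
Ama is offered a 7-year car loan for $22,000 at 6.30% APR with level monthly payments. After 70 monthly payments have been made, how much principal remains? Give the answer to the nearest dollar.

With monthly rate i = 6.3%/12 = 0.0052500, the balance after k of n payments is P · [(1+i)^n − (1+i)^k] / [(1+i)^n − 1].
(1+0.0052500)^84 = 1.55246876 and (1+0.0052500)^70 = 1.44273220, so the balance is 22,000 × (1.55246876 − 1.44273220) / (1.55246876 − 1) = $4,369.85.

$4,370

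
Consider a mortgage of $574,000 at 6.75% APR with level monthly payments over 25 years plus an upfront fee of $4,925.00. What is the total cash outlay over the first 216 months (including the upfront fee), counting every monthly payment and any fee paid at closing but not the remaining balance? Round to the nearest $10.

$861,540

Monthly rate = 6.75%/12 = 0.0056250; payment = 574,000 × 0.0056250 / (1 − (1+0.0056250)^−300) = $3,965.83.
Total outlay = 216 × $3,965.83 + $4,925.00 = $861,544.28.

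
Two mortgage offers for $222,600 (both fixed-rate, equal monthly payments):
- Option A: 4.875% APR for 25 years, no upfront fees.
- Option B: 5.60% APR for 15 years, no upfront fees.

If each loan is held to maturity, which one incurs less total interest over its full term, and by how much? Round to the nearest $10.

Option B by $56,020

Option A: at 4.875% the monthly rate is 0.0040625, so the payment is 222,600 × 0.0040625 / (1 − 1.0040625^−300) = $1,285.14.
Total interest on Option A = 300 × $1,285.14 − $222,600 = $162,942.00.
Option B: at 5.60% the monthly rate is 0.0046667, so the payment is 222,600 × 0.0046667 / (1 − 1.0046667^−180) = $1,830.66.
Total interest on Option B = 180 × $1,830.66 − $222,600 = $106,918.80.
Option B is lower by $56,023.20.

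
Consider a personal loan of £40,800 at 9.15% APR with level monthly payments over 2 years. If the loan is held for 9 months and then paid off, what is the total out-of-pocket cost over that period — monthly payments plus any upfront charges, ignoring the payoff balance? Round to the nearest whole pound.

£16,801

Monthly rate = 9.15%/12 = 0.0076250; payment = 40,800 × 0.0076250 / (1 − (1+0.0076250)^−24) = £1,866.75.
Total outlay = 9 × £1,866.75 = £16,800.75.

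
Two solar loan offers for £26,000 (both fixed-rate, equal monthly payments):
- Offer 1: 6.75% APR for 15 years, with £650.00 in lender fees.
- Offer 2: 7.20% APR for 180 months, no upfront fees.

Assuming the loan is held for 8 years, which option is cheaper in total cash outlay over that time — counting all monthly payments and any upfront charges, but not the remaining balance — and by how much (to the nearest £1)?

Offer 2 by £23

Offer 1: monthly rate = 6.75%/12 = 0.0056250; payment = 26,000 × 0.0056250 / (1 − (1+0.0056250)^−180) = £230.08.
Offer 2: at 7.20% the monthly rate is 0.0060000, so the payment is 26,000 × 0.0060000 / (1 − 1.0060000^−180) = £236.61.
Over 96 months: Offer 1 costs 96 × £230.08 + £650.00 = £22,737.68; Offer 2 costs 96 × £236.61 = £22,714.56.
Offer 2 is cheaper by £22,737.68 − £22,714.56 = £23.12.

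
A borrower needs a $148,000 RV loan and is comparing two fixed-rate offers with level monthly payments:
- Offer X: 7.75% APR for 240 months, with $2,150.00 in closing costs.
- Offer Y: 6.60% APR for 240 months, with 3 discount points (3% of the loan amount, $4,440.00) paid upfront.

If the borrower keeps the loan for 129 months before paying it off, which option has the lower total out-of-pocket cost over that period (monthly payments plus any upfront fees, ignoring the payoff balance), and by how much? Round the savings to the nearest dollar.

Offer Y by $10,974

Offer X: monthly rate = 7.75%/12 = 0.0064583; payment = 148,000 × 0.0064583 / (1 − (1+0.0064583)^−240) = $1,215.00.
Offer Y: monthly rate = 6.6%/12 = 0.0055000; payment = 148,000 × 0.0055000 / (1 − (1+0.0055000)^−240) = $1,112.18.
Over 129 months: Offer X costs 129 × $1,215.00 + $2,150.00 = $158,885.00; Offer Y costs 129 × $1,112.18 + $4,440.00 = $147,911.22.
Offer Y is cheaper by $158,885.00 − $147,911.22 = $10,973.78.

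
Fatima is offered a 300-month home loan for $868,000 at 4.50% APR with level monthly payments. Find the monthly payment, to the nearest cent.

Monthly rate = 4.5%/12 = 0.0037500; payment = 868,000 × 0.0037500 / (1 − (1+0.0037500)^−300) = $4,824.63.

$4,824.63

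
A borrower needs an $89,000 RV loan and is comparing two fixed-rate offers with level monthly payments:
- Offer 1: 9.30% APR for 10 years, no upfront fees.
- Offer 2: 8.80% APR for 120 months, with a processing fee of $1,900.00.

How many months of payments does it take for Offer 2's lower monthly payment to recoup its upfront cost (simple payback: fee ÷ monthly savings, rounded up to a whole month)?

79 months

Offer 1: at 9.30% the monthly rate is 0.0077500, so the payment is 89,000 × 0.0077500 / (1 − 1.0077500^−120) = $1,141.92.
Offer 2: monthly rate = 8.8%/12 = 0.0073333; payment = 89,000 × 0.0073333 / (1 − (1+0.0073333)^−120) = $1,117.80.
Monthly savings = $1,141.92 − $1,117.80 = $24.12.
Break-even = $1,900.00 / $24.12 = 78.77 → 79 months.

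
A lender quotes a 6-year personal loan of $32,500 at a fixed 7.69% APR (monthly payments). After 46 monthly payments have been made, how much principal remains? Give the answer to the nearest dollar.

With monthly rate i = 7.69%/12 = 0.0064083, the balance after k of n payments is P · [(1+i)^n − (1+i)^k] / [(1+i)^n − 1].
(1+0.0064083)^72 = 1.58395975 and (1+0.0064083)^46 = 1.34157301, so the balance is 32,500 × (1.58395975 − 1.34157301) / (1.58395975 − 1) = $13,489.92.

$13,490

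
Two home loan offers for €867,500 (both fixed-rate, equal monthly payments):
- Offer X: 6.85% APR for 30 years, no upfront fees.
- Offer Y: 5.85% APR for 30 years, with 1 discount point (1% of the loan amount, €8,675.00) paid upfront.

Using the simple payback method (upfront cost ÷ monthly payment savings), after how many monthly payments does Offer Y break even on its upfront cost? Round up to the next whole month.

16 months

Offer X: monthly rate = 6.85%/12 = 0.0057083; payment = 867,500 × 0.0057083 / (1 − (1+0.0057083)^−360) = €5,684.37.
Offer Y: monthly rate = 5.85%/12 = 0.0048750; payment = 867,500 × 0.0048750 / (1 − (1+0.0048750)^−360) = €5,117.74.
Monthly savings = €5,684.37 − €5,117.74 = €566.63.
Break-even = €8,675.00 / €566.63 = 15.31 → 16 months.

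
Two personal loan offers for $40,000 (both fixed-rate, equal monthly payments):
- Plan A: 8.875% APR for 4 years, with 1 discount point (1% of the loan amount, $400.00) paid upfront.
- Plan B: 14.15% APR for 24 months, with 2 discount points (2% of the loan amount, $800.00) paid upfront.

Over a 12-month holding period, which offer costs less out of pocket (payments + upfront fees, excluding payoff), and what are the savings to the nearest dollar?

Plan A by $11,564

Plan A: monthly rate = 8.875%/12 = 0.0073958; payment = 40,000 × 0.0073958 / (1 − (1+0.0073958)^−48) = $993.03.
Plan B: at 14.15% the monthly rate is 0.0117917, so the payment is 40,000 × 0.0117917 / (1 − 1.0117917^−24) = $1,923.35.
Over 12 months: Plan A costs 12 × $993.03 + $400.00 = $12,316.36; Plan B costs 12 × $1,923.35 + $800.00 = $23,880.20.
Plan A is cheaper by $23,880.20 − $12,316.36 = $11,563.84.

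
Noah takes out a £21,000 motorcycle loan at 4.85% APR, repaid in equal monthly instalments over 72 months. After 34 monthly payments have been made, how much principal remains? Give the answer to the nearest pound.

£11,840

With monthly rate i = 4.85%/12 = 0.0040417, the balance after k of n payments is P · [(1+i)^n − (1+i)^k] / [(1+i)^n − 1].
(1+0.0040417)^72 = 1.33698024 and (1+0.0040417)^34 = 1.14698839, so the balance is 21,000 × (1.33698024 − 1.14698839) / (1.33698024 − 1) = £11,839.95.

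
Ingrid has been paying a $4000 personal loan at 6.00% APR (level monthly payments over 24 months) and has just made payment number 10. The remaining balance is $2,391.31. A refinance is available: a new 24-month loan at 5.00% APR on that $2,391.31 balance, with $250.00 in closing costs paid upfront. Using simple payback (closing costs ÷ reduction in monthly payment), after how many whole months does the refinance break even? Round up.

Current payment = 4,000 × 6%/12 / (1 − (1+0.0050000)^−24) = $177.28.
Refinanced payment = 2,391.31 × 0.0041667 / (1 − (1+0.0041667)^−24) = $104.91.
Monthly savings = $177.28 − $104.91 = $72.37.
Break-even = $250.00 / $72.37 = 3.45 → 4 months.

4 months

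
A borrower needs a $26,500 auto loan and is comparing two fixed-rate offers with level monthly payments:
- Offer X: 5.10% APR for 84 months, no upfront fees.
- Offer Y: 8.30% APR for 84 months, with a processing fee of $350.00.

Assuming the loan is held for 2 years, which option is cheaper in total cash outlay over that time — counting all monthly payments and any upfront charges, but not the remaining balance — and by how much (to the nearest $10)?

Offer X: at 5.10% the monthly rate is 0.0042500, so the payment is 26,500 × 0.0042500 / (1 − 1.0042500^−84) = $375.80.
Offer Y: at 8.30% the monthly rate is 0.0069167, so the payment is 26,500 × 0.0069167 / (1 − 1.0069167^−84) = $417.01.
Over 24 months: Offer X costs 24 × $375.80 = $9,019.20; Offer Y costs 24 × $417.01 + $350.00 = $10,358.24.
Offer X is cheaper by $10,358.24 − $9,019.20 = $1,339.04.

Offer X by $1,340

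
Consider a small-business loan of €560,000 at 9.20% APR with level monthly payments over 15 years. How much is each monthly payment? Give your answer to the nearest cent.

€5,746.71

Monthly rate = 9.2%/12 = 0.0076667; payment = 560,000 × 0.0076667 / (1 − (1+0.0076667)^−180) = €5,746.71.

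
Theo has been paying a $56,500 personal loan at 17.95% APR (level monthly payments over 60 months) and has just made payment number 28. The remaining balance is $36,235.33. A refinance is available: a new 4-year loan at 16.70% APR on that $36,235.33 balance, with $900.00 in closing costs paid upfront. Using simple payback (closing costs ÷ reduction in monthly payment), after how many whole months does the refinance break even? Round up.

3 months

Current payment = 56,500 × 17.95%/12 / (1 − (1+0.0149583)^−60) = $1,433.19.
Refinanced payment = 36,235.33 × 0.0139167 / (1 − (1+0.0139167)^−48) = $1,039.96.
Monthly savings = $1,433.19 − $1,039.96 = $393.23.
Break-even = $900.00 / $393.23 = 2.29 → 3 months.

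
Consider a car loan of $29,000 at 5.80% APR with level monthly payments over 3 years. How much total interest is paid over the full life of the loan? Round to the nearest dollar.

$2,666

Monthly rate = 5.8%/12 = 0.0048333; payment = 29,000 × 0.0048333 / (1 − (1+0.0048333)^−36) = $879.61.
Total paid = 36 × $879.61 = $31,665.96; interest = $31,665.96 − $29,000 = $2,665.96.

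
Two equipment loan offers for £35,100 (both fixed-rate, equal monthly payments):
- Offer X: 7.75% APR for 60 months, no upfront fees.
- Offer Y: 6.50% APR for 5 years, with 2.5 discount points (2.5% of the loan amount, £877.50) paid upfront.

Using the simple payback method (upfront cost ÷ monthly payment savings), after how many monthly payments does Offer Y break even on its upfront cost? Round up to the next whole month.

43 months

Offer X: at 7.75% the monthly rate is 0.0064583, so the payment is 35,100 × 0.0064583 / (1 − 1.0064583^−60) = £707.51.
Offer Y: monthly rate = 6.5%/12 = 0.0054167; payment = 35,100 × 0.0054167 / (1 − (1+0.0054167)^−60) = £686.77.
Monthly savings = £707.51 − £686.77 = £20.74.
Break-even = £877.50 / £20.74 = 42.31 → 43 months.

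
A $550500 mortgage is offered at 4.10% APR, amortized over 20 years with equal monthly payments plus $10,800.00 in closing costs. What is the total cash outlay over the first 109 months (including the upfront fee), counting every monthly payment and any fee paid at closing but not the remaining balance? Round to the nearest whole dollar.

$377,585

At 4.10% the monthly rate is 0.0034167, so the payment is 550,500 × 0.0034167 / (1 − 1.0034167^−240) = $3,365.00.
Total outlay = 109 × $3,365.00 + $10,800.00 = $377,585.00.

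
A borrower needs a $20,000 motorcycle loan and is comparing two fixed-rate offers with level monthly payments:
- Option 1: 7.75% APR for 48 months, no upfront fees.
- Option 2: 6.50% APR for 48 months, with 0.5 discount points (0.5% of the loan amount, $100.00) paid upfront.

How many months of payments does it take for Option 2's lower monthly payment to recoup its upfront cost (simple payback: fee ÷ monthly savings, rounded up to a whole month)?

9 months

Option 1: at 7.75% the monthly rate is 0.0064583, so the payment is 20,000 × 0.0064583 / (1 − 1.0064583^−48) = $485.91.
Option 2: monthly rate = 6.5%/12 = 0.0054167; payment = 20,000 × 0.0054167 / (1 − (1+0.0054167)^−48) = $474.30.
Monthly savings = $485.91 − $474.30 = $11.61.
Break-even = $100.00 / $11.61 = 8.61 → 9 months.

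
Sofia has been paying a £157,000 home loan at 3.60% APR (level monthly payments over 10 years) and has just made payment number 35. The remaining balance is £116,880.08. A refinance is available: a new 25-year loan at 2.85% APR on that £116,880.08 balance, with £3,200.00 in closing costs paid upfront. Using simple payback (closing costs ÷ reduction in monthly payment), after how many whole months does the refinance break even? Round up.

Current payment = 157,000 × 3.6%/12 / (1 − (1+0.0030000)^−120) = £1,559.87.
Refinanced payment = 116,880.08 × 0.0023750 / (1 − (1+0.0023750)^−300) = £545.18.
Monthly savings = £1,559.87 − £545.18 = £1,014.69.
Break-even = £3,200.00 / £1,014.69 = 3.15 → 4 months.

4 months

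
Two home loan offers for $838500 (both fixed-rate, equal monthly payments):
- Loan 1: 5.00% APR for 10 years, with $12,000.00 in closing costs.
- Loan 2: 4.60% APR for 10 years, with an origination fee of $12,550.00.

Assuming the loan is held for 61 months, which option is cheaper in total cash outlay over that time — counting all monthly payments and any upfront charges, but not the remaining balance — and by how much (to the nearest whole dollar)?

Loan 1: monthly rate = 5%/12 = 0.0041667; payment = 838,500 × 0.0041667 / (1 − (1+0.0041667)^−120) = $8,893.59.
Loan 2: monthly rate = 4.6%/12 = 0.0038333; payment = 838,500 × 0.0038333 / (1 − (1+0.0038333)^−120) = $8,730.56.
Over 61 months: Loan 1 costs 61 × $8,893.59 + $12,000.00 = $554,508.99; Loan 2 costs 61 × $8,730.56 + $12,550.00 = $545,114.16.
Loan 2 is cheaper by $554,508.99 − $545,114.16 = $9,394.83.

Loan 2 by $9,395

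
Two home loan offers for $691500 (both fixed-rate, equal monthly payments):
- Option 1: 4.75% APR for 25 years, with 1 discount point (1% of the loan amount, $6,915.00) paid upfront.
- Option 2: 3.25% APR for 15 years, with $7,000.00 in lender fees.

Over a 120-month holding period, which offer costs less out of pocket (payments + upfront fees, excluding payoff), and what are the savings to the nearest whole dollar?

Option 1: at 4.75% the monthly rate is 0.0039583, so the payment is 691,500 × 0.0039583 / (1 − 1.0039583^−300) = $3,942.36.
Option 2: at 3.25% the monthly rate is 0.0027083, so the payment is 691,500 × 0.0027083 / (1 − 1.0027083^−180) = $4,858.95.
Over 120 months: Option 1 costs 120 × $3,942.36 + $6,915.00 = $479,998.20; Option 2 costs 120 × $4,858.95 + $7,000.00 = $590,074.00.
Option 1 is cheaper by $590,074.00 − $479,998.20 = $110,075.80.

Option 1 by $110,076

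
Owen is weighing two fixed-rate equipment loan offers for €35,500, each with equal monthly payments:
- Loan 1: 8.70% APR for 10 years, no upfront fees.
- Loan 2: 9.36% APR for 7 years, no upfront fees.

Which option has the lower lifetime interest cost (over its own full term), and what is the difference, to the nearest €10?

Loan 2 by €4,750

Loan 1: at 8.70% the monthly rate is 0.0072500, so the payment is 35,500 × 0.0072500 / (1 − 1.0072500^−120) = €443.96.
Total interest on Loan 1 = 120 × €443.96 − €35,500 = €17,775.20.
Loan 2: monthly rate = 9.36%/12 = 0.0078000; payment = 35,500 × 0.0078000 / (1 − (1+0.0078000)^−84) = €577.67.
Total interest on Loan 2 = 84 × €577.67 − €35,500 = €13,024.28.
Loan 2 is lower by €4,750.92.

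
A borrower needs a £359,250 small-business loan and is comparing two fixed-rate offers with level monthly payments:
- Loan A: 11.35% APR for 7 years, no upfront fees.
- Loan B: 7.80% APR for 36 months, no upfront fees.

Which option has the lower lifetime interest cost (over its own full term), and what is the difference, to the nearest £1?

Loan B by £118,193

Loan A: at 11.35% the monthly rate is 0.0094583, so the payment is 359,250 × 0.0094583 / (1 − 1.0094583^−84) = £6,217.55.
Total interest on Loan A = 84 × £6,217.55 − £359,250 = £163,024.20.
Loan B: at 7.80% the monthly rate is 0.0065000, so the payment is 359,250 × 0.0065000 / (1 − 1.0065000^−36) = £11,224.47.
Total interest on Loan B = 36 × £11,224.47 − £359,250 = £44,830.92.
Loan B is lower by £118,193.28.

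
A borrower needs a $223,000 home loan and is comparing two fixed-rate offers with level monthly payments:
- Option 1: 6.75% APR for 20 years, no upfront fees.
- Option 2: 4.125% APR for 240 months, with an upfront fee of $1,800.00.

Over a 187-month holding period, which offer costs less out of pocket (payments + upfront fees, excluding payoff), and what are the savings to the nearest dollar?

Option 1: at 6.75% the monthly rate is 0.0056250, so the payment is 223,000 × 0.0056250 / (1 − 1.0056250^−240) = $1,695.61.
Option 2: monthly rate = 4.125%/12 = 0.0034375; payment = 223,000 × 0.0034375 / (1 − (1+0.0034375)^−240) = $1,366.07.
Over 187 months: Option 1 costs 187 × $1,695.61 = $317,079.07; Option 2 costs 187 × $1,366.07 + $1,800.00 = $257,255.09.
Option 2 is cheaper by $317,079.07 − $257,255.09 = $59,823.98.

Option 2 by $59,824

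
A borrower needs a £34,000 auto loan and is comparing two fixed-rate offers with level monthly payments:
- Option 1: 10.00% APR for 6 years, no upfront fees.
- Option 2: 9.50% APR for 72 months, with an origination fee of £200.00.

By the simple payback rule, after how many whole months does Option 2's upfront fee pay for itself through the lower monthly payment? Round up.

24 months

Option 1: at 10.00% the monthly rate is 0.0083333, so the payment is 34,000 × 0.0083333 / (1 − 1.0083333^−72) = £629.88.
Option 2: at 9.50% the monthly rate is 0.0079167, so the payment is 34,000 × 0.0079167 / (1 − 1.0079167^−72) = £621.34.
Monthly savings = £629.88 − £621.34 = £8.54.
Break-even = £200.00 / £8.54 = 23.42 → 24 months.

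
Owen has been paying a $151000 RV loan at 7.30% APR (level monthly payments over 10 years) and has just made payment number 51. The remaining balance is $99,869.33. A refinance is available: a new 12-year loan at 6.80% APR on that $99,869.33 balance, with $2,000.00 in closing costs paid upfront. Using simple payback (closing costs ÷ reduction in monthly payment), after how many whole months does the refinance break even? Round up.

Current payment = 151,000 × 7.3%/12 / (1 − (1+0.0060833)^−120) = $1,776.67.
Refinanced payment = 99,869.33 × 0.0056667 / (1 − (1+0.0056667)^−144) = $1,016.42.
Monthly savings = $1,776.67 − $1,016.42 = $760.25.
Break-even = $2,000.00 / $760.25 = 2.63 → 3 months.

3 months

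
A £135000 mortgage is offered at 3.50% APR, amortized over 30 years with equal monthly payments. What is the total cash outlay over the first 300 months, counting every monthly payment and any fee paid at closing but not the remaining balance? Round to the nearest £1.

At 3.50% the monthly rate is 0.0029167, so the payment is 135,000 × 0.0029167 / (1 − 1.0029167^−360) = £606.21.
Total outlay = 300 × £606.21 = £181,863.00.

£181,863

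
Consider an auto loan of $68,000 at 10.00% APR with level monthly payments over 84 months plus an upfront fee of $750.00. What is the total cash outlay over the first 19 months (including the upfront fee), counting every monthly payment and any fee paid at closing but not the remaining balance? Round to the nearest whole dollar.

At 10.00% the monthly rate is 0.0083333, so the payment is 68,000 × 0.0083333 / (1 − 1.0083333^−84) = $1,128.88.
Total outlay = 19 × $1,128.88 + $750.00 = $22,198.72.

$22,199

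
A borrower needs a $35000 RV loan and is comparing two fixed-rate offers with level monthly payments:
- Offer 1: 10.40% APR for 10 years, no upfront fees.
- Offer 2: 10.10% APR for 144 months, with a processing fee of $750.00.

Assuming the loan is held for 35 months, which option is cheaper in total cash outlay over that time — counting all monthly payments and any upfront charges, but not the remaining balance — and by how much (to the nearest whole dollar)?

Offer 1: at 10.40% the monthly rate is 0.0086667, so the payment is 35,000 × 0.0086667 / (1 − 1.0086667^−120) = $470.31.
Offer 2: monthly rate = 10.1%/12 = 0.0084167; payment = 35,000 × 0.0084167 / (1 − (1+0.0084167)^−144) = $420.30.
Over 35 months: Offer 1 costs 35 × $470.31 = $16,460.85; Offer 2 costs 35 × $420.30 + $750.00 = $15,460.50.
Offer 2 is cheaper by $16,460.85 − $15,460.50 = $1,000.35.

Offer 2 by $1,000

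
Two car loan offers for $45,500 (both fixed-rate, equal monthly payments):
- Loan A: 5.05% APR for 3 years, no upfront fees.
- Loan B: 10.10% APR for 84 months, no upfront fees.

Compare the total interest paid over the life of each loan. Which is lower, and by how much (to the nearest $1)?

Loan A: monthly rate = 5.05%/12 = 0.0042083; payment = 45,500 × 0.0042083 / (1 − (1+0.0042083)^−36) = $1,364.70.
Total interest on Loan A = 36 × $1,364.70 − $45,500 = $3,629.20.
Loan B: monthly rate = 10.1%/12 = 0.0084167; payment = 45,500 × 0.0084167 / (1 − (1+0.0084167)^−84) = $757.71.
Total interest on Loan B = 84 × $757.71 − $45,500 = $18,147.64.
Loan A is lower by $14,518.44.

Loan A by $14,518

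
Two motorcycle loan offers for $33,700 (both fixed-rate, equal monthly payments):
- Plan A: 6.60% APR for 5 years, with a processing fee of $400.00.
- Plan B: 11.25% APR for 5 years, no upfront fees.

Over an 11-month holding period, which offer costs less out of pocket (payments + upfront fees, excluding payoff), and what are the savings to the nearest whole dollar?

Plan A: at 6.60% the monthly rate is 0.0055000, so the payment is 33,700 × 0.0055000 / (1 − 1.0055000^−60) = $660.96.
Plan B: monthly rate = 11.25%/12 = 0.0093750; payment = 33,700 × 0.0093750 / (1 − (1+0.0093750)^−60) = $736.93.
Over 11 months: Plan A costs 11 × $660.96 + $400.00 = $7,670.56; Plan B costs 11 × $736.93 = $8,106.23.
Plan A is cheaper by $8,106.23 − $7,670.56 = $435.67.

Plan A by $436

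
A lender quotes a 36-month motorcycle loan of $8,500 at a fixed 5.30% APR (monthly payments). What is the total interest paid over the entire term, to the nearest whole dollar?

$712

At 5.30% the monthly rate is 0.0044167, so the payment is 8,500 × 0.0044167 / (1 − 1.0044167^−36) = $255.90.
Total paid = 36 × $255.90 = $9,212.40; interest = $9,212.40 − $8,500 = $712.40.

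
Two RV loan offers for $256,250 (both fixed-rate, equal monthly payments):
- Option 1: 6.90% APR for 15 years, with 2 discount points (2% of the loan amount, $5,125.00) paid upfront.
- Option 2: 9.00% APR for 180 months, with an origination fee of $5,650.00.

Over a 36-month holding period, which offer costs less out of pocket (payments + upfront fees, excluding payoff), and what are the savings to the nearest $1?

Option 1 by $11,689

Option 1: monthly rate = 6.9%/12 = 0.0057500; payment = 256,250 × 0.0057500 / (1 − (1+0.0057500)^−180) = $2,288.94.
Option 2: at 9.00% the monthly rate is 0.0075000, so the payment is 256,250 × 0.0075000 / (1 − 1.0075000^−180) = $2,599.06.
Over 36 months: Option 1 costs 36 × $2,288.94 + $5,125.00 = $87,526.84; Option 2 costs 36 × $2,599.06 + $5,650.00 = $99,216.16.
Option 1 is cheaper by $99,216.16 − $87,526.84 = $11,689.32.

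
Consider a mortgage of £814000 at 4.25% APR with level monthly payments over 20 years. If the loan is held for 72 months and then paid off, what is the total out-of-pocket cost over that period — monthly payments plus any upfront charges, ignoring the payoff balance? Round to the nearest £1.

Monthly rate = 4.25%/12 = 0.0035417; payment = 814,000 × 0.0035417 / (1 − (1+0.0035417)^−240) = £5,040.57.
Total outlay = 72 × £5,040.57 = £362,921.04.

£362,921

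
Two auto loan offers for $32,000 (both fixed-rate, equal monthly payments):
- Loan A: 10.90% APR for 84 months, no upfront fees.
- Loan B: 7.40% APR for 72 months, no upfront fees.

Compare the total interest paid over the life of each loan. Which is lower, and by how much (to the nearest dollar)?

Loan A: at 10.90% the monthly rate is 0.0090833, so the payment is 32,000 × 0.0090833 / (1 − 1.0090833^−84) = $546.24.
Total interest on Loan A = 84 × $546.24 − $32,000 = $13,884.16.
Loan B: monthly rate = 7.4%/12 = 0.0061667; payment = 32,000 × 0.0061667 / (1 − (1+0.0061667)^−72) = $551.74.
Total interest on Loan B = 72 × $551.74 − $32,000 = $7,725.28.
Loan B is lower by $6,158.88.

Loan B by $6,159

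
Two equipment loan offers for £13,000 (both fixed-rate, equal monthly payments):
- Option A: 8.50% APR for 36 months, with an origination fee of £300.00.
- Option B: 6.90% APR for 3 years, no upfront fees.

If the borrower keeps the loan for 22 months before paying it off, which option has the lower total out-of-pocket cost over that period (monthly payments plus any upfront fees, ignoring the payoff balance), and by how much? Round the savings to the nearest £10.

Option A: at 8.50% the monthly rate is 0.0070833, so the payment is 13,000 × 0.0070833 / (1 − 1.0070833^−36) = £410.38.
Option B: monthly rate = 6.9%/12 = 0.0057500; payment = 13,000 × 0.0057500 / (1 − (1+0.0057500)^−36) = £400.81.
Over 22 months: Option A costs 22 × £410.38 + £300.00 = £9,328.36; Option B costs 22 × £400.81 = £8,817.82.
Option B is cheaper by £9,328.36 − £8,817.82 = £510.54.

Option B by £510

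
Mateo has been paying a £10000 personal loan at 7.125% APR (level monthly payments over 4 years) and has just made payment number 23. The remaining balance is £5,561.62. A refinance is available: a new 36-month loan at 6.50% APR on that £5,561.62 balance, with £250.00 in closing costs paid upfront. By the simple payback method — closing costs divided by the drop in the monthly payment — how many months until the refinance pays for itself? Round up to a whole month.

4 months

Current payment = 10,000 × 7.125%/12 / (1 − (1+0.0059375)^−48) = £240.04.
Refinanced payment = 5,561.62 × 0.0054167 / (1 − (1+0.0054167)^−36) = £170.46.
Monthly savings = £240.04 − £170.46 = £69.58.
Break-even = £250.00 / £69.58 = 3.59 → 4 months.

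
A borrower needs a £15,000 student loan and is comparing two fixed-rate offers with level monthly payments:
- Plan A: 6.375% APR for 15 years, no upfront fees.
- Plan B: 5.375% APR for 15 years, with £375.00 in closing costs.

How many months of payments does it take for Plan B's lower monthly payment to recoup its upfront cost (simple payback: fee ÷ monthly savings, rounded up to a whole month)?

Plan A: monthly rate = 6.375%/12 = 0.0053125; payment = 15,000 × 0.0053125 / (1 − (1+0.0053125)^−180) = £129.64.
Plan B: monthly rate = 5.375%/12 = 0.0044792; payment = 15,000 × 0.0044792 / (1 − (1+0.0044792)^−180) = £121.57.
Monthly savings = £129.64 − £121.57 = £8.07.
Break-even = £375.00 / £8.07 = 46.47 → 47 months.

47 months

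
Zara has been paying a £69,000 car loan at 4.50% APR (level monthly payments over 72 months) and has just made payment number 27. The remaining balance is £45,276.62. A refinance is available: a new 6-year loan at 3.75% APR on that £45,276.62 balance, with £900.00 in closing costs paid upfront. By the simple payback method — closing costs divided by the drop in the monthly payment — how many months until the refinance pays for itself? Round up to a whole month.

Current payment = 69,000 × 4.5%/12 / (1 − (1+0.0037500)^−72) = £1,095.31.
Refinanced payment = 45,276.62 × 0.0031250 / (1 − (1+0.0031250)^−72) = £703.22.
Monthly savings = £1,095.31 − £703.22 = £392.09.
Break-even = £900.00 / £392.09 = 2.30 → 3 months.

3 months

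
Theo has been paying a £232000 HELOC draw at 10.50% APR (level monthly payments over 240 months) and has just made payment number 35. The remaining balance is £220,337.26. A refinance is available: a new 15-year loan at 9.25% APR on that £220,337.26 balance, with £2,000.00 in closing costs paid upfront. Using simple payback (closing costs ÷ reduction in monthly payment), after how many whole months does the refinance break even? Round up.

Current payment = 232,000 × 10.5%/12 / (1 − (1+0.0087500)^−240) = £2,316.24.
Refinanced payment = 220,337.26 × 0.0077083 / (1 − (1+0.0077083)^−180) = £2,267.69.
Monthly savings = £2,316.24 − £2,267.69 = £48.55.
Break-even = £2,000.00 / £48.55 = 41.19 → 42 months.

42 months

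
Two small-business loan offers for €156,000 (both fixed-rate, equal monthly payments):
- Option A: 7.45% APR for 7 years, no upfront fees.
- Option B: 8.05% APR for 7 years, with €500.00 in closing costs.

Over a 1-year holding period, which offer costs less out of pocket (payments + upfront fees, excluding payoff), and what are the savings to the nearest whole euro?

Option A by €1,057

Option A: at 7.45% the monthly rate is 0.0062083, so the payment is 156,000 × 0.0062083 / (1 − 1.0062083^−84) = €2,388.92.
Option B: monthly rate = 8.05%/12 = 0.0067083; payment = 156,000 × 0.0067083 / (1 − (1+0.0067083)^−84) = €2,435.34.
Over 12 months: Option A costs 12 × €2,388.92 = €28,667.04; Option B costs 12 × €2,435.34 + €500.00 = €29,724.08.
Option A is cheaper by €29,724.08 − €28,667.04 = €1,057.04.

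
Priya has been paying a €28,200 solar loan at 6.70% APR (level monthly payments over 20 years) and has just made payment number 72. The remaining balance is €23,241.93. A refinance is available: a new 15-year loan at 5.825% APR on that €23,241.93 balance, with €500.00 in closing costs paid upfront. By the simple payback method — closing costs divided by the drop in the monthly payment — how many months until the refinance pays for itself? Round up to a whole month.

26 months

Current payment = 28,200 × 6.7%/12 / (1 − (1+0.0055833)^−240) = €213.59.
Refinanced payment = 23,241.93 × 0.0048542 / (1 − (1+0.0048542)^−180) = €193.94.
Monthly savings = €213.59 − €193.94 = €19.65.
Break-even = €500.00 / €19.65 = 25.45 → 26 months.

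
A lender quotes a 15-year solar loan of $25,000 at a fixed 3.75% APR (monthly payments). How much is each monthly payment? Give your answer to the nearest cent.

At 3.75% the monthly rate is 0.0031250, so the payment is 25,000 × 0.0031250 / (1 − 1.0031250^−180) = $181.81.

$181.81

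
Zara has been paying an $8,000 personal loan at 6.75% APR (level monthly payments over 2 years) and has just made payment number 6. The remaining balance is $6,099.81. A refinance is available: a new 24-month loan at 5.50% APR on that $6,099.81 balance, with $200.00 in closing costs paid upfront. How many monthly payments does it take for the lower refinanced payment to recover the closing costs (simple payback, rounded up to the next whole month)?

3 months

Current payment = 8,000 × 6.75%/12 / (1 − (1+0.0056250)^−24) = $357.27.
Refinanced payment = 6,099.81 × 0.0045833 / (1 − (1+0.0045833)^−24) = $268.98.
Monthly savings = $357.27 − $268.98 = $88.29.
Break-even = $200.00 / $88.29 = 2.27 → 3 months.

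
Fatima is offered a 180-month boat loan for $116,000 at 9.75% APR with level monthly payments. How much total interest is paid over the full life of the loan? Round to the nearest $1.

At 9.75% the monthly rate is 0.0081250, so the payment is 116,000 × 0.0081250 / (1 − 1.0081250^−180) = $1,228.86.
Total paid = 180 × $1,228.86 = $221,194.80; interest = $221,194.80 − $116,000 = $105,194.80.

$105,195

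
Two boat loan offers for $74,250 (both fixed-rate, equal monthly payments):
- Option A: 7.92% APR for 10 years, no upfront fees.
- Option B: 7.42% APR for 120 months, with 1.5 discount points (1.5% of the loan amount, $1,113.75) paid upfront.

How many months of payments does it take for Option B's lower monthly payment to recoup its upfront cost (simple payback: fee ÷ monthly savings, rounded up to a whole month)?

58 months

Option A: at 7.92% the monthly rate is 0.0066000, so the payment is 74,250 × 0.0066000 / (1 − 1.0066000^−120) = $897.72.
Option B: at 7.42% the monthly rate is 0.0061833, so the payment is 74,250 × 0.0061833 / (1 − 1.0061833^−120) = $878.26.
Monthly savings = $897.72 − $878.26 = $19.46.
Break-even = $1,113.75 / $19.46 = 57.23 → 58 months.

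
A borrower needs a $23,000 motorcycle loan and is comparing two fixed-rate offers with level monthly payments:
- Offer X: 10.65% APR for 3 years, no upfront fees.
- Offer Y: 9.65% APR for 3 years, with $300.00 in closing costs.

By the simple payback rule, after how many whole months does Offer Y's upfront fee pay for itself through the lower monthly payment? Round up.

Offer X: at 10.65% the monthly rate is 0.0088750, so the payment is 23,000 × 0.0088750 / (1 − 1.0088750^−36) = $749.18.
Offer Y: monthly rate = 9.65%/12 = 0.0080417; payment = 23,000 × 0.0080417 / (1 − (1+0.0080417)^−36) = $738.37.
Monthly savings = $749.18 − $738.37 = $10.81.
Break-even = $300.00 / $10.81 = 27.75 → 28 months.

28 months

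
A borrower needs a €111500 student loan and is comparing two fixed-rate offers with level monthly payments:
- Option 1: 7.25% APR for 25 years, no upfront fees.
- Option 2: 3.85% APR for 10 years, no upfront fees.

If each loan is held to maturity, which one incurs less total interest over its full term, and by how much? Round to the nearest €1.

Option 2 by €107,265

Option 1: monthly rate = 7.25%/12 = 0.0060417; payment = 111,500 × 0.0060417 / (1 − (1+0.0060417)^−300) = €805.93.
Total interest on Option 1 = 300 × €805.93 − €111,500 = €130,279.00.
Option 2: at 3.85% the monthly rate is 0.0032083, so the payment is 111,500 × 0.0032083 / (1 − 1.0032083^−120) = €1,120.95.
Total interest on Option 2 = 120 × €1,120.95 − €111,500 = €23,014.00.
Option 2 is lower by €107,265.00.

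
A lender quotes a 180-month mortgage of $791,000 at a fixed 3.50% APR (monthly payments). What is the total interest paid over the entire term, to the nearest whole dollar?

$226,850

Monthly rate = 3.5%/12 = 0.0029167; payment = 791,000 × 0.0029167 / (1 − (1+0.0029167)^−180) = $5,654.72.
Total paid = 180 × $5,654.72 = $1,017,849.60; interest = $1,017,849.60 − $791,000 = $226,849.60.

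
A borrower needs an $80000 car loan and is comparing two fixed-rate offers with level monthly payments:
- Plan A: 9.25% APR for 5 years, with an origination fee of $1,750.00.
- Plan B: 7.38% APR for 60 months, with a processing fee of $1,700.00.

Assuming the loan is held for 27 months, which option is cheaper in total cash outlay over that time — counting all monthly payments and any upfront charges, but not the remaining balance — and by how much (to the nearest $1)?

Plan B by $1,992

Plan A: monthly rate = 9.25%/12 = 0.0077083; payment = 80,000 × 0.0077083 / (1 − (1+0.0077083)^−60) = $1,670.39.
Plan B: at 7.38% the monthly rate is 0.0061500, so the payment is 80,000 × 0.0061500 / (1 − 1.0061500^−60) = $1,598.48.
Over 27 months: Plan A costs 27 × $1,670.39 + $1,750.00 = $46,850.53; Plan B costs 27 × $1,598.48 + $1,700.00 = $44,858.96.
Plan B is cheaper by $46,850.53 − $44,858.96 = $1,991.57.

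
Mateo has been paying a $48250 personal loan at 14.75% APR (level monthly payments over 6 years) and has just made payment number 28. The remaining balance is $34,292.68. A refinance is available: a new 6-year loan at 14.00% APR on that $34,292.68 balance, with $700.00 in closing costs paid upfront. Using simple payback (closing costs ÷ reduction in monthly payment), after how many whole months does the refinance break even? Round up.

Current payment = 48,250 × 14.75%/12 / (1 − (1+0.0122917)^−72) = $1,013.71.
Refinanced payment = 34,292.68 × 0.0116667 / (1 − (1+0.0116667)^−72) = $706.63.
Monthly savings = $1,013.71 − $706.63 = $307.08.
Break-even = $700.00 / $307.08 = 2.28 → 3 months.

3 months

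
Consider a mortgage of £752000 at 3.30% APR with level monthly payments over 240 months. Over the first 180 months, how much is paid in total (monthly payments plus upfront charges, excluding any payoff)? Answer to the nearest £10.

Monthly rate = 3.3%/12 = 0.0027500; payment = 752,000 × 0.0027500 / (1 − (1+0.0027500)^−240) = £4,284.41.
Total outlay = 180 × £4,284.41 = £771,193.80.

£771,190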